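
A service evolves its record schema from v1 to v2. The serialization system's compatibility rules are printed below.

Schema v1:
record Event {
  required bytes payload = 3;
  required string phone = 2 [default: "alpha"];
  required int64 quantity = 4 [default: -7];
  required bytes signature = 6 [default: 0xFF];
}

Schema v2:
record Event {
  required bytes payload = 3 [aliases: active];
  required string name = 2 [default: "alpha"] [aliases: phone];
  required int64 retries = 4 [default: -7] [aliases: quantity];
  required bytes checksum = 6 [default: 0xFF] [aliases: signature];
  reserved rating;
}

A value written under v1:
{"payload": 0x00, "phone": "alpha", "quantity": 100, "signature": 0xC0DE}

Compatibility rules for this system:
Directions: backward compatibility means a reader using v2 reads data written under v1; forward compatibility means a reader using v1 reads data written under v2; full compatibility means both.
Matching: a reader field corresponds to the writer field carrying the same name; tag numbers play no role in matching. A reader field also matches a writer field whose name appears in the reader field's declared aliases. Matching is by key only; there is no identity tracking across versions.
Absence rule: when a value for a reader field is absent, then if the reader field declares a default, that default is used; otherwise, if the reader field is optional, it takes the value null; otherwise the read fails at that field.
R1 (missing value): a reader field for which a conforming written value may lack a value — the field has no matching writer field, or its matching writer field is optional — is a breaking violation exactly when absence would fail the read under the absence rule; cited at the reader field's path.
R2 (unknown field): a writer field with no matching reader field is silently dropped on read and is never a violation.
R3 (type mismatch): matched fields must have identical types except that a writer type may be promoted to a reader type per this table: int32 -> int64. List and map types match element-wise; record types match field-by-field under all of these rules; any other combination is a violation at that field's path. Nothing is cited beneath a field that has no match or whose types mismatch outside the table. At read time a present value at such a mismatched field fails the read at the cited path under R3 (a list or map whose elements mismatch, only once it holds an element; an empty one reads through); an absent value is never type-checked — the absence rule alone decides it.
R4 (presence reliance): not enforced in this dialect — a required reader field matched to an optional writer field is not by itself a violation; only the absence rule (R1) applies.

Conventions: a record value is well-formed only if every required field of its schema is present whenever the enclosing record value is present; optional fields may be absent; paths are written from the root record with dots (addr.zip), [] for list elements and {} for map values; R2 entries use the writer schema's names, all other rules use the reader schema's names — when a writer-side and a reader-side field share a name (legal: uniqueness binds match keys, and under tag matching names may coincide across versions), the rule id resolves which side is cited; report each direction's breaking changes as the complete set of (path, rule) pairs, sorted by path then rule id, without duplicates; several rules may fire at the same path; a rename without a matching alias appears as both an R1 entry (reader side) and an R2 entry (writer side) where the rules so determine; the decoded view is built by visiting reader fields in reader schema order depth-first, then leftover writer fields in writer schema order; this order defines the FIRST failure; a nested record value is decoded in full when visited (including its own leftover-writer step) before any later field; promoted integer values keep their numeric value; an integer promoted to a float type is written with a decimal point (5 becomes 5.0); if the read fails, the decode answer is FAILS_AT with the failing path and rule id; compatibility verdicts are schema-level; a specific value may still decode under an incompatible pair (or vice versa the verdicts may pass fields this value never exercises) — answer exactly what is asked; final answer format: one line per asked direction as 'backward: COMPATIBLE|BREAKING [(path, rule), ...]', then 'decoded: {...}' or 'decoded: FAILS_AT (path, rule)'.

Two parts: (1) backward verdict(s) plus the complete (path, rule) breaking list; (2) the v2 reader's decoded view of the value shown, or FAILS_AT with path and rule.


arrows below run writer -> reader for Event
backward for Event (reader v2, writer v1):
  bytes -> bytes, writer required: payload aligns to payload
  string -> string, writer required: name aligns to phone
  int64 -> int64, writer required: retries aligns to quantity
  bytes -> bytes, writer required: checksum aligns to signature
  => no violations; backward on Event: COMPATIBLE
decode (reader v2):
  payload := 0x00
  name := "alpha" (from writer phone)
  retries := 100 (from writer quantity)
  checksum := 0xC0DE (from writer signature)
  => decoded: {"payload": 0x00, "name": "alpha", "retries": 100, "checksum": 0xC0DE}

backward: COMPATIBLE []; decoded: {"payload": 0x00, "name": "alpha", "retries": 100, "checksum": 0xC0DE}


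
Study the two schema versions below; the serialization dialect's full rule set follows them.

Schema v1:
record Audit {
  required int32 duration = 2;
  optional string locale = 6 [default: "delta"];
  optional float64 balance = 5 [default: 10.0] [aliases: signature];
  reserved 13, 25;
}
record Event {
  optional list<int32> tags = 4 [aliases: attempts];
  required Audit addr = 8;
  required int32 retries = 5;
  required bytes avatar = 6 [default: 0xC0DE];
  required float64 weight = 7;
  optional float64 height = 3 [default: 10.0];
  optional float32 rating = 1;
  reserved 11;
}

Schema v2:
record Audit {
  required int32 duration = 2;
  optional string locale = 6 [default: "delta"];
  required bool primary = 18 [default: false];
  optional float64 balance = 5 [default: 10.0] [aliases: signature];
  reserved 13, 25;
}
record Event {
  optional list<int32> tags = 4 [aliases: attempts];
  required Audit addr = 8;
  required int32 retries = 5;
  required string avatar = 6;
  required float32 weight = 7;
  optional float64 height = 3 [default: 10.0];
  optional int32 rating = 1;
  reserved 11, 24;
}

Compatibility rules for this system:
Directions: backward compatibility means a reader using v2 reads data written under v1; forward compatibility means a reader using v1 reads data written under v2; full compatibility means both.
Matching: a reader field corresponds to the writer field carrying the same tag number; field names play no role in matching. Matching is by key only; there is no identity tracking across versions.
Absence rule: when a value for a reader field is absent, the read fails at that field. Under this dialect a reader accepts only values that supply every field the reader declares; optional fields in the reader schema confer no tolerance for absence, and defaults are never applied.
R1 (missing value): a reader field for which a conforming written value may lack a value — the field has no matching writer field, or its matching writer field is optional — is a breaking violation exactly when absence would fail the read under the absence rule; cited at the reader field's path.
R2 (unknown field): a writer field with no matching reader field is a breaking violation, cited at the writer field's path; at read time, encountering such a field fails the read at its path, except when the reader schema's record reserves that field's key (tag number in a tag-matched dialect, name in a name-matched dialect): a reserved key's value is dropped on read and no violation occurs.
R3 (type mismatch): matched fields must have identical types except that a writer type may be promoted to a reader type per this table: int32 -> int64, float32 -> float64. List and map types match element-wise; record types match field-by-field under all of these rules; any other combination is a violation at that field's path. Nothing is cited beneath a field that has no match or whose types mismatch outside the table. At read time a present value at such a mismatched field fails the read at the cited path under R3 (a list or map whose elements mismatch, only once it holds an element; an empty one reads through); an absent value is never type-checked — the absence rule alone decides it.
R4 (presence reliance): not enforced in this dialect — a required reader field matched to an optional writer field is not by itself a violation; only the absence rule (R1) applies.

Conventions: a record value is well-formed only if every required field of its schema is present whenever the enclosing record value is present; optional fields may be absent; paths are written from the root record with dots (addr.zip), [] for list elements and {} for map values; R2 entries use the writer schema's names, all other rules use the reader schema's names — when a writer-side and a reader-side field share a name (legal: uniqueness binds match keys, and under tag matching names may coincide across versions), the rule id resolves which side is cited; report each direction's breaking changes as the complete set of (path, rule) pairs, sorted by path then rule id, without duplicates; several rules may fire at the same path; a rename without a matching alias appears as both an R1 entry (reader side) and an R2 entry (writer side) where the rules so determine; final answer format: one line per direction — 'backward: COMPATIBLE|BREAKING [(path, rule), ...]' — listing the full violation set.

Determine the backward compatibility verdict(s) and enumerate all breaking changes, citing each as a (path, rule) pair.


backward: BREAKING [(addr.balance, R1), (addr.locale, R1), (addr.primary, R1), (avatar, R3), (height, R1), (rating, R1), (rating, R3), (tags, R1), (weight, R3)]

the writer's type comes first in each Event pair
backward pass over Event, reader schema v2, writer schema v1:
  tags <- tags (list<int32> -> list<int32>, writer optional)
  addr <- addr (Audit -> Audit, writer required)
  retries <- retries (int32 -> int32, writer required)
  avatar <- avatar (bytes -> string, writer required)
  weight <- weight (float64 -> float32, writer required)
  height <- height (float64 -> float64, writer optional)
  rating <- rating (float32 -> int32, writer optional)
  addr.duration <- addr.duration (int32 -> int32, writer required)
  addr.locale <- addr.locale (string -> string, writer optional)
  no writer field matches reader addr.primary
  addr.balance <- addr.balance (float64 -> float64, writer optional)
  breaking: (addr.balance, R1)
  breaking: (addr.locale, R1)
  breaking: (addr.primary, R1)
  breaking: (avatar, R3)
  breaking: (height, R1)
  breaking: (rating, R1)
  breaking: (rating, R3)
  breaking: (tags, R1)
  breaking: (weight, R3)
  => backward verdict for Event: BREAKING, 9 violation(s)


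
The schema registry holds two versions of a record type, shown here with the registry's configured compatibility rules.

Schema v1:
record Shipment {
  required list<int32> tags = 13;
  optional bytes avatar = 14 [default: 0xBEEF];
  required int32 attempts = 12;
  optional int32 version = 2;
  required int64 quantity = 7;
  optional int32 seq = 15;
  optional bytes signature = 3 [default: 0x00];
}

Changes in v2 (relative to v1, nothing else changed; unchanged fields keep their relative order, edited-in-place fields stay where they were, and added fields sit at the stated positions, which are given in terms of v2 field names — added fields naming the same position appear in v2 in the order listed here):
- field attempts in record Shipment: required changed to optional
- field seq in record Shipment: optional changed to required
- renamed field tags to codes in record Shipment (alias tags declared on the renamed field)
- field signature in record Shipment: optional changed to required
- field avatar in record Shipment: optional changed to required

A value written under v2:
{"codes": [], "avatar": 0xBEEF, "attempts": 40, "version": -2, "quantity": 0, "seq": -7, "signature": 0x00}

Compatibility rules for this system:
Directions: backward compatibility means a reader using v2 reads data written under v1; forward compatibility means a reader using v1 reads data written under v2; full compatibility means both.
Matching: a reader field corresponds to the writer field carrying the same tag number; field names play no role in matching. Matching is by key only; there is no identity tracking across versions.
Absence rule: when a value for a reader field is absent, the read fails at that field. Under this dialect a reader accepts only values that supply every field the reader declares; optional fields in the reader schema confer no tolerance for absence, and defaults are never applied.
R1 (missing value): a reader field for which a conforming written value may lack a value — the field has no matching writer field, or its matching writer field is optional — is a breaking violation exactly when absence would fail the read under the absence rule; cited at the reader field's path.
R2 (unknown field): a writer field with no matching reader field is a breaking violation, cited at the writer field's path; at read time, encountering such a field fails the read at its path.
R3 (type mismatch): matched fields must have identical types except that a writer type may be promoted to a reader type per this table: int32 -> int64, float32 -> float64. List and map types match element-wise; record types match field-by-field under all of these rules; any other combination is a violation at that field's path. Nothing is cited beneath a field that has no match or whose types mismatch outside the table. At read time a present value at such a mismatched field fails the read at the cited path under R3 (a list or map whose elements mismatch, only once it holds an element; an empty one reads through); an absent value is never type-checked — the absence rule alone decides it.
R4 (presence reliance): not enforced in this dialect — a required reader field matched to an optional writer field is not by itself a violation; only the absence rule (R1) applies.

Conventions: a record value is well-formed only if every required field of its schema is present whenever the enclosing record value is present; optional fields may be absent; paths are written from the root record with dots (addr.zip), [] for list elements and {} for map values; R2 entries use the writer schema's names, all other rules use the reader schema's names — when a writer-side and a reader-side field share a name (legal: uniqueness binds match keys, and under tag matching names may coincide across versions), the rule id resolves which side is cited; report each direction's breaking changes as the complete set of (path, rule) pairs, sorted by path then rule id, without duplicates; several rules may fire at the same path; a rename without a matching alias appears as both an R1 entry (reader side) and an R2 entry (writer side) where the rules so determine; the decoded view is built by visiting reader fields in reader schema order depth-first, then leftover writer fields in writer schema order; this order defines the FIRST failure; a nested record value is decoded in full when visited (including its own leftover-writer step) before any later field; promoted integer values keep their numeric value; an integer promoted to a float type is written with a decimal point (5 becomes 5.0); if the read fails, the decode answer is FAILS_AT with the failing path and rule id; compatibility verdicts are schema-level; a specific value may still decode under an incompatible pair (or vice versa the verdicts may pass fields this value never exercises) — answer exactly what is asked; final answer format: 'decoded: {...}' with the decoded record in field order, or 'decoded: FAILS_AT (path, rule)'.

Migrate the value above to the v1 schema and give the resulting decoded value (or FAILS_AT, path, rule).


in Shipment below, arrows point writer -> reader
decoding the Shipment value with the v1 reader:
  tags := [] (from writer codes)
  avatar := 0xBEEF
  attempts := 40
  version := -2
  quantity := 0
  seq := -7
  signature := 0x00
  => decoded: {"tags": [], "avatar": 0xBEEF, "attempts": 40, "version": -2, "quantity": 0, "seq": -7, "signature": 0x00}
remaining Shipment differences; none change what is asked:
  field attempts in record Shipment: required changed to optional -> shifts the Shipment verdicts, not this decode
  field seq in record Shipment: optional changed to required -> shifts the Shipment verdicts, not this decode
  renamed field tags to codes in record Shipment (alias tags declared on the renamed field) -> no rule fires on it and the decoded Shipment view is identical with or without it
  field signature in record Shipment: optional changed to required -> shifts the Shipment verdicts, not this decode
  field avatar in record Shipment: optional changed to required -> shifts the Shipment verdicts, not this decode

decoded: {"tags": [], "avatar": 0xBEEF, "attempts": 40, "version": -2, "quantity": 0, "seq": -7, "signature": 0x00}


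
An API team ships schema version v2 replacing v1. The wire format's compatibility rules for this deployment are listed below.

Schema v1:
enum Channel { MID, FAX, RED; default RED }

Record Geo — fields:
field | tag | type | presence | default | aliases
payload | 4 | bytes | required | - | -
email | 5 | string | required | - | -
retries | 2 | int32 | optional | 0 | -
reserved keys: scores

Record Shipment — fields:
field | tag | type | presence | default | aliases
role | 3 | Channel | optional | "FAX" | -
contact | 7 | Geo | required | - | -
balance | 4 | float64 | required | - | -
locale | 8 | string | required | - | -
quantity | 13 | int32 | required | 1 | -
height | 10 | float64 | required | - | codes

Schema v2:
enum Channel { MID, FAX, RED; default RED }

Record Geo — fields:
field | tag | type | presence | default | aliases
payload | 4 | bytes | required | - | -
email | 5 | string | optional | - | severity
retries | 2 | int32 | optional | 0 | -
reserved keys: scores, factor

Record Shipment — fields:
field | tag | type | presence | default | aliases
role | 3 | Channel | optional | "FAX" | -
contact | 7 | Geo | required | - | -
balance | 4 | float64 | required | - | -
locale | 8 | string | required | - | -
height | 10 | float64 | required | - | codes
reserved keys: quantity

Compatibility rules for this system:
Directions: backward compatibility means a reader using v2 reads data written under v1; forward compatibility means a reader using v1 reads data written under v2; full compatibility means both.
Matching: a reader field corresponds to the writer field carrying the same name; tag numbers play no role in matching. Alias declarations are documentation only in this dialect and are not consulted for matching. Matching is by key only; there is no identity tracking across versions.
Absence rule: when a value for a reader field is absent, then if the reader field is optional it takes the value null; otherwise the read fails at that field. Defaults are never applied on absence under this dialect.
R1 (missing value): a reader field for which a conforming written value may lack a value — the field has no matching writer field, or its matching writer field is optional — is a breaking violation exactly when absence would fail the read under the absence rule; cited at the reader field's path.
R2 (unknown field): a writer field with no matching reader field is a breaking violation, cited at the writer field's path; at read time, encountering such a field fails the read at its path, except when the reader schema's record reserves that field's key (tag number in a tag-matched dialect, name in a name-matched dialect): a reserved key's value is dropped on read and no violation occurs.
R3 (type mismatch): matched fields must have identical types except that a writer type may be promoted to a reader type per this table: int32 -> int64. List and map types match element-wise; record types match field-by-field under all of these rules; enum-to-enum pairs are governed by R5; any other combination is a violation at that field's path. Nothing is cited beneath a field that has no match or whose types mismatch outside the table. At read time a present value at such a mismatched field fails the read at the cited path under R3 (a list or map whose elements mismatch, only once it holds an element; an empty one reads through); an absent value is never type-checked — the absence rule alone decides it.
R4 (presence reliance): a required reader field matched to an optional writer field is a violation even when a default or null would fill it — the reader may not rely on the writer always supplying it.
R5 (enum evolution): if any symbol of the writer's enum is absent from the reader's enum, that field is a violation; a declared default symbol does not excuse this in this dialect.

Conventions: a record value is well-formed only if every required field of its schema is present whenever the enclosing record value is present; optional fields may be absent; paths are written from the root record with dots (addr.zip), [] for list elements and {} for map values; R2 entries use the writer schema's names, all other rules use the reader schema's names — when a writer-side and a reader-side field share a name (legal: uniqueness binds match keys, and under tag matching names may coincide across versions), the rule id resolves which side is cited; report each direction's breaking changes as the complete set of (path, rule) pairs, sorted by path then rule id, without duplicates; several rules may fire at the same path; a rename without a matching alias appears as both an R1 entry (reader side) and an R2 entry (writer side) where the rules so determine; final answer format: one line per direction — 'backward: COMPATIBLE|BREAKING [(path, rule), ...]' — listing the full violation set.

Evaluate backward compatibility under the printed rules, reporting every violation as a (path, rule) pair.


the writer's type comes first in each Shipment pair
backward analysis of Shipment with v2 as reader and v1 as writer:
  role: paired with writer role (Channel -> Channel; writer optional)
  contact: paired with writer contact (Geo -> Geo; writer required)
  balance: paired with writer balance (float64 -> float64; writer required)
  locale: paired with writer locale (string -> string; writer required)
  height: paired with writer height (float64 -> float64; writer required)
  writer quantity: unknown to reader
  contact.payload: paired with writer contact.payload (bytes -> bytes; writer required)
  contact.email: paired with writer contact.email (string -> string; writer required)
  contact.retries: paired with writer contact.retries (int32 -> int32; writer optional)
  => backward: COMPATIBLE
diffs on Shipment not affecting the asked answer:
  removed field quantity from record Shipment (its key "quantity" joins the reserved list) -> its effect on Shipment is confined to the forward direction, not asked
  field email in record Geo: required changed to optional -> its effect on Shipment is confined to the forward direction, not asked

backward: COMPATIBLE []


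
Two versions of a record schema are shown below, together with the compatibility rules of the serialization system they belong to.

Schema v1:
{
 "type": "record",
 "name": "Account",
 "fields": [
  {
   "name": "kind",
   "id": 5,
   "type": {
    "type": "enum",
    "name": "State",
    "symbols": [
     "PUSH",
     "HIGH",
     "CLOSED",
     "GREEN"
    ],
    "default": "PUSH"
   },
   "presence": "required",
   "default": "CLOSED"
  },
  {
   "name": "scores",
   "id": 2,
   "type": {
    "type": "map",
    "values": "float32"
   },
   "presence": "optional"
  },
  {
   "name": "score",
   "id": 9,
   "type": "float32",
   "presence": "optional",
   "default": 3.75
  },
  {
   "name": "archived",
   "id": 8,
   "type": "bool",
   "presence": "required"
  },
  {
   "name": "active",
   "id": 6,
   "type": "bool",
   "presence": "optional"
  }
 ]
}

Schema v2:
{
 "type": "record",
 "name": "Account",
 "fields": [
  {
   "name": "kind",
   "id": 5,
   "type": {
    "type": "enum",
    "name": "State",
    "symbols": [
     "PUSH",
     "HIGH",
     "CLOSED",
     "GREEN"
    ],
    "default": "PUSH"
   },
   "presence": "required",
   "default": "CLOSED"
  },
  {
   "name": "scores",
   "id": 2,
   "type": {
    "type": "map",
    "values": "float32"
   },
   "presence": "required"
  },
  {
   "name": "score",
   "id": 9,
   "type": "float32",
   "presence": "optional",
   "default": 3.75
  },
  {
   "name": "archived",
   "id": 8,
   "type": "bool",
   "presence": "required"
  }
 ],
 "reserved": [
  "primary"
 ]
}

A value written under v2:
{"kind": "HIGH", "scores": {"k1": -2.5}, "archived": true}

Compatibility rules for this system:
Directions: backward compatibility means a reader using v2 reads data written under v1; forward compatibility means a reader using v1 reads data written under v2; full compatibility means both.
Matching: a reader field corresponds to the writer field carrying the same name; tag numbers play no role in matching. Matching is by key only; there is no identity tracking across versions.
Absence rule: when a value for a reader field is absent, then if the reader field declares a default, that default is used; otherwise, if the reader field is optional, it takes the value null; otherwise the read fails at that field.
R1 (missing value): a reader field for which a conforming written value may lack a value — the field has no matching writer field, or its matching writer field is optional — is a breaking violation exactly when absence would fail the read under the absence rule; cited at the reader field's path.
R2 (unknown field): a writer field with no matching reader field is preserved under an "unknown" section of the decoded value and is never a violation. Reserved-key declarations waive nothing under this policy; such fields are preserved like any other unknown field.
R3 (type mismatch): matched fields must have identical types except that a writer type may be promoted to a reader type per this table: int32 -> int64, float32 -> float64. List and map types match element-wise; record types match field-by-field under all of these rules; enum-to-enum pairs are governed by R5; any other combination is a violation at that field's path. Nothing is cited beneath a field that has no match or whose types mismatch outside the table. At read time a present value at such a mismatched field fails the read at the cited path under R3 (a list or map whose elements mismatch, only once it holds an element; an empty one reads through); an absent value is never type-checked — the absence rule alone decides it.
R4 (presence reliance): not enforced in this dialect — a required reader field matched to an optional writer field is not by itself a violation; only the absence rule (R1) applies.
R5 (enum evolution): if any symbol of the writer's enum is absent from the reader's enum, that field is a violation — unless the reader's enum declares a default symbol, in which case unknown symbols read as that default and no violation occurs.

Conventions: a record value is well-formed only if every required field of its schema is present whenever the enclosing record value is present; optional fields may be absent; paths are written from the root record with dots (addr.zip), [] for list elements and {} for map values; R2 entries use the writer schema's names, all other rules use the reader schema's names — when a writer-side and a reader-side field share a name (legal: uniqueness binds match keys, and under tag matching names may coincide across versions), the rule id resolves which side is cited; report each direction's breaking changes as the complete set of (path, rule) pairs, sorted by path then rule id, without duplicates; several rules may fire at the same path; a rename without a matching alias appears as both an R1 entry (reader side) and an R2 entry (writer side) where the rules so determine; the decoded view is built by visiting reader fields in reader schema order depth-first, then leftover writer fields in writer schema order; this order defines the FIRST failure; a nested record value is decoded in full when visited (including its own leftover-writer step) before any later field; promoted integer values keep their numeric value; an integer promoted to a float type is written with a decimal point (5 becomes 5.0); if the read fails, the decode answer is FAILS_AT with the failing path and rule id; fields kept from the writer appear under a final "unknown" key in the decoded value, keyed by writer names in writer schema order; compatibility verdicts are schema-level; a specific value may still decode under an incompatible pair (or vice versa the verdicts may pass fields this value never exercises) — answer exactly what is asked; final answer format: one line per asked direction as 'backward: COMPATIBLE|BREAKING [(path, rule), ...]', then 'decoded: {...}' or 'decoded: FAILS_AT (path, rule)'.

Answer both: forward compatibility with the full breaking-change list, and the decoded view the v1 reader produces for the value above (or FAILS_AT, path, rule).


each type pair in Account: writer, then reader
forward analysis of Account with v1 as reader and v2 as writer:
  kind: State -> State, writer required; from kind
  scores: map<string, float32> -> map<string, float32>, writer required; from scores
  score: float32 -> float32, writer optional; from score
  archived: bool -> bool, writer required; from archived
  active: no writer-side match
  => forward verdict for Account: COMPATIBLE, no violations
decode (reader v1):
  kind := "HIGH"
  scores := {"k1": -2.5}
  score := 3.75 (absent -> default)
  archived := true
  active := null (absent, optional -> null)
  => decoded: {"kind": "HIGH", "scores": {"k1": -2.5}, "score": 3.75, "archived": true, "active": null}
remaining Account differences; none change what is asked:
  removed field active from record Account -> fires no rule on Account, leaving the asked answer as it is
  field scores in record Account: optional changed to required -> affects backward compatibility only, which is not asked

forward: COMPATIBLE []; decoded: {"kind": "HIGH", "scores": {"k1": -2.5}, "score": 3.75, "archived": true, "active": null}


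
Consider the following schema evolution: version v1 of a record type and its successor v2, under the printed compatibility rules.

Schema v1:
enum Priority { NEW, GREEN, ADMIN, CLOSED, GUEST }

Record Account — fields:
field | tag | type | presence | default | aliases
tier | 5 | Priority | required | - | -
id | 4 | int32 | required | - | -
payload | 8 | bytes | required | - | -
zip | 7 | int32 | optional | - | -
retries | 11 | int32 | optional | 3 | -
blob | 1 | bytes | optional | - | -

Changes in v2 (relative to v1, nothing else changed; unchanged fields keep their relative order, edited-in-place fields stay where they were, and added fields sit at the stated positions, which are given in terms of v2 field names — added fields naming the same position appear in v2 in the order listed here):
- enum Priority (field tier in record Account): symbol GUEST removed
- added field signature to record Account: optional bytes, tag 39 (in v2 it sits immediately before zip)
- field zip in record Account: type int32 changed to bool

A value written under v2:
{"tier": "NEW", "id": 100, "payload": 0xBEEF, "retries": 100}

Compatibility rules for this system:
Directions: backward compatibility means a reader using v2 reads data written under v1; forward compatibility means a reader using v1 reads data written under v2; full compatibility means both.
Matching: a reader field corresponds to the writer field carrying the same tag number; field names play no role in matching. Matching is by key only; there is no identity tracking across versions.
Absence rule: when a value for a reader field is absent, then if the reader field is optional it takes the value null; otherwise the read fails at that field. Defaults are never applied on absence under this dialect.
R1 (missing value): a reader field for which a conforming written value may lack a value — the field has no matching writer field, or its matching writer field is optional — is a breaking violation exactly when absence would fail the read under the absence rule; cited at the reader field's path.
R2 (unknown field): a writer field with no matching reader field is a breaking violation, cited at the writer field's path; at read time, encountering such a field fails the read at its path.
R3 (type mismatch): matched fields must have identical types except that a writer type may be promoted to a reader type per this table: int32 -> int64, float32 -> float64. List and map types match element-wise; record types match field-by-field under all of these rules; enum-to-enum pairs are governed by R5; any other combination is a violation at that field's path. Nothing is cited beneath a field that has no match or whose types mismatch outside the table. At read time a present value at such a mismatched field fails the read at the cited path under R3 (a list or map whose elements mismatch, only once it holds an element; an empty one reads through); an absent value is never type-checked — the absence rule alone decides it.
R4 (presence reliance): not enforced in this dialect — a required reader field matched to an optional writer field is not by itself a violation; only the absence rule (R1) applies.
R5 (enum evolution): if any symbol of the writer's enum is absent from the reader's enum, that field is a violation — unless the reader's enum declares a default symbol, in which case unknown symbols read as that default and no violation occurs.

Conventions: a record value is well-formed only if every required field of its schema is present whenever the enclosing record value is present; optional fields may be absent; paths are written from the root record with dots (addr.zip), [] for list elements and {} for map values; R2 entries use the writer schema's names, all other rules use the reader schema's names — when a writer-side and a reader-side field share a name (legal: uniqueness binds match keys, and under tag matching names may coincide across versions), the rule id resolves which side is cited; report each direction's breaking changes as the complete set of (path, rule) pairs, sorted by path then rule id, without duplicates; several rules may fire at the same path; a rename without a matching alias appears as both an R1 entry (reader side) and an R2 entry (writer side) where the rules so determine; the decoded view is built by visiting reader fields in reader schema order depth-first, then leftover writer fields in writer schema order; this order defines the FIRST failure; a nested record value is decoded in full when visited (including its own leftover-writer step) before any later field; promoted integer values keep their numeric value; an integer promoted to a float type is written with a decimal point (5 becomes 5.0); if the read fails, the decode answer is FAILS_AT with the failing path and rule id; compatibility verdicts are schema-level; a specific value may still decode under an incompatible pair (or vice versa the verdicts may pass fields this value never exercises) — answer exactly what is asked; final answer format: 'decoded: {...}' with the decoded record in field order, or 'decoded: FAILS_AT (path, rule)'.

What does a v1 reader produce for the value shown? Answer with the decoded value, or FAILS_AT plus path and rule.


in Account below, arrows point writer -> reader
decode walk for Account under reader schema v1:
  tier := "NEW"
  id := 100
  payload := 0xBEEF
  zip := null (absent, optional -> null)
  retries := 100
  blob := null (absent, optional -> null)
  => decoded: {"tier": "NEW", "id": 100, "payload": 0xBEEF, "zip": null, "retries": 100, "blob": null}
the other Account changes do not affect what is asked:
  enum Priority (field tier in record Account): symbol GUEST removed -> schema-level compatibility only; this Account value's decode is unchanged
  added field signature to record Account: optional bytes, tag 39 (in v2 it sits immediately before zip) -> schema-level compatibility only; this Account value's decode is unchanged
  field zip in record Account: type int32 changed to bool -> schema-level compatibility only; this Account value's decode is unchanged

decoded: {"tier": "NEW", "id": 100, "payload": 0xBEEF, "zip": null, "retries": 100, "blob": null}


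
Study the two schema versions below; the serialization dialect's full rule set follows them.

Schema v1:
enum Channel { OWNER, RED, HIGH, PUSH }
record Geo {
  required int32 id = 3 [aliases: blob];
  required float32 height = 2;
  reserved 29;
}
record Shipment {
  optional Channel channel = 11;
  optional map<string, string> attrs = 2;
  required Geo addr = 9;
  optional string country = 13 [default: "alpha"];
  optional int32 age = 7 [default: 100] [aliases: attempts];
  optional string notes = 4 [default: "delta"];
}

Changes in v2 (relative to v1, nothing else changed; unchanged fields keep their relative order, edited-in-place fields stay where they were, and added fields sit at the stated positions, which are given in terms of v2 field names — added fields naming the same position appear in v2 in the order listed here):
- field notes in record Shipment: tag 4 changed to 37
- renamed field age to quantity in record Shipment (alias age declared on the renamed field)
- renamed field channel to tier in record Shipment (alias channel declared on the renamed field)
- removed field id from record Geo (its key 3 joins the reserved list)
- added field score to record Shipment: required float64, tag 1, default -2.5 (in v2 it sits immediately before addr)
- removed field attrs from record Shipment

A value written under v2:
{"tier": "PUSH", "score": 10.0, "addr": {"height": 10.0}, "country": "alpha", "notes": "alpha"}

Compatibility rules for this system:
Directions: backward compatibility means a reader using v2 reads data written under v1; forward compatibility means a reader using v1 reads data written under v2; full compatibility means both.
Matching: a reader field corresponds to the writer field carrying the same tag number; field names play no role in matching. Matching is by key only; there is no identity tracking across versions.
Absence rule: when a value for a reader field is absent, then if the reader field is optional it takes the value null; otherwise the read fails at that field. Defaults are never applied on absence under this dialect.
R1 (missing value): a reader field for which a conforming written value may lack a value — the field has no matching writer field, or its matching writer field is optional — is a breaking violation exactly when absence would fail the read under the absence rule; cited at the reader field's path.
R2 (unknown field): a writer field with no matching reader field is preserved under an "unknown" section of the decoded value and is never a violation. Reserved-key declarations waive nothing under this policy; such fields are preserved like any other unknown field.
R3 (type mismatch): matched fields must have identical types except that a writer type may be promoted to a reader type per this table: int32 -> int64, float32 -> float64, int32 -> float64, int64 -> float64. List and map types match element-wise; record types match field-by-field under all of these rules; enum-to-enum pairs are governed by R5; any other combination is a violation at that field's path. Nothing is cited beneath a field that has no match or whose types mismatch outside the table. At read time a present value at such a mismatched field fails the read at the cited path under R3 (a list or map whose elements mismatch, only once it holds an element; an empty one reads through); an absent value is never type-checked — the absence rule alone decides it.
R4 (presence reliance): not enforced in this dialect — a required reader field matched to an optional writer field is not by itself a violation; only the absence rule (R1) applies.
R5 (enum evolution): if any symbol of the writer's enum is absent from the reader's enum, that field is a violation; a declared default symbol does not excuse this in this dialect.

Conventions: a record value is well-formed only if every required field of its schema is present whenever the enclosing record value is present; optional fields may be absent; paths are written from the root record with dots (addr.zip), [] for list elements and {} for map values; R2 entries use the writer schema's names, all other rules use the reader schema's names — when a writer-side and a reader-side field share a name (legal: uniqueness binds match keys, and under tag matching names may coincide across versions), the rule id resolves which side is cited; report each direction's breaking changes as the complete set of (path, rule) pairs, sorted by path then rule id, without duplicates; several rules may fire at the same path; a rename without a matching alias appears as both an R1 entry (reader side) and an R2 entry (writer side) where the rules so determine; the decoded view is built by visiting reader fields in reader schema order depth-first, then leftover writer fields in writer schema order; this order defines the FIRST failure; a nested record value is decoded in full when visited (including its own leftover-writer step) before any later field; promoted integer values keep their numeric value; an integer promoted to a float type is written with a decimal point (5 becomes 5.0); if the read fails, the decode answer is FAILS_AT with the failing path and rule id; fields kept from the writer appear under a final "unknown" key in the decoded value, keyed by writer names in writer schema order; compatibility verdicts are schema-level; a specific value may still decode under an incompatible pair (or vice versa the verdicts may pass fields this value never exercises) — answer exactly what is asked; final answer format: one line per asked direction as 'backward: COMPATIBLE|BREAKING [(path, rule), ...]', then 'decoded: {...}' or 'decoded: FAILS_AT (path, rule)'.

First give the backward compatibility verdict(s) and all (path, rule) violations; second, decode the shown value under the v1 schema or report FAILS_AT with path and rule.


each type pair in Shipment: writer, then reader
backward on Shipment — v2 reading data written by v1:
  writer optional, Channel -> Channel: reader tier maps from writer channel
  score: no writer-side match
  writer required, Geo -> Geo: reader addr maps from writer addr
  writer optional, string -> string: reader country maps from writer country
  writer optional, int32 -> int32: reader quantity maps from writer age
  notes: no writer-side match
  leftover writer field: attrs
  leftover writer field: notes
  writer required, float32 -> float32: reader addr.height maps from writer addr.height
  leftover writer field: addr.id
  R1 fires at score
  => backward verdict for Shipment: BREAKING, 1 violation(s)
decode (reader v1):
  channel := "PUSH" (from writer tier)
  attrs := null (not supplied -> null)
  read fails at addr.id under R1 (no fill)
  => FAILS_AT (addr.id, R1)
remaining Shipment differences; none change what is asked:
  field notes in record Shipment: tag 4 changed to 37 -> no rule fires on it in Shipment's dialect; the asked verdict holds
  renamed field age to quantity in record Shipment (alias age declared on the renamed field) -> no rule fires on it in Shipment's dialect; the asked verdict holds
  renamed field channel to tier in record Shipment (alias channel declared on the renamed field) -> no rule fires on it in Shipment's dialect; the asked verdict holds
  removed field attrs from record Shipment -> no rule fires on it in Shipment's dialect; the asked verdict holds

backward: BREAKING [(score, R1)]; decoded: FAILS_AT (addr.id, R1)
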